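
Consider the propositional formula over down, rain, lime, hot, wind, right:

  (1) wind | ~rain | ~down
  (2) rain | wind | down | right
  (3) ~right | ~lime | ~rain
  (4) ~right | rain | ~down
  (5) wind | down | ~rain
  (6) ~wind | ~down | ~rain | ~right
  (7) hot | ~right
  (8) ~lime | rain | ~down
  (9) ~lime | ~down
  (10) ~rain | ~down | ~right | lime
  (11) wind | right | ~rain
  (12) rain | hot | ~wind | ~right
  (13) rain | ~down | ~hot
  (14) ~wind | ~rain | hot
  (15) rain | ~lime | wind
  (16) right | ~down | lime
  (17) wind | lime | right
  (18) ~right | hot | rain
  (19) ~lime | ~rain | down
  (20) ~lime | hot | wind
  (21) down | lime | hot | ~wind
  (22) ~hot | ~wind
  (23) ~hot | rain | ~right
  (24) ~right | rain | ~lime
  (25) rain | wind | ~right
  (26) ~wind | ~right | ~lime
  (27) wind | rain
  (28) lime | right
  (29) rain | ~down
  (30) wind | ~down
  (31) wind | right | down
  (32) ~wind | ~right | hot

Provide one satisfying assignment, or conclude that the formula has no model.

Try hot = 0.
The clause (~right) is unit, so right = 0.
The clause (lime) is unit, so lime = 1.
The clause (~down) is unit, so down = 0.
The clause (~rain) is unit, so rain = 0.
The clause (wind) is unit, so wind = 1.
This assignment satisfies each clause.

down ↦ 0; rain ↦ 0; lime ↦ 1; hot ↦ 0; wind ↦ 1; right ↦ 0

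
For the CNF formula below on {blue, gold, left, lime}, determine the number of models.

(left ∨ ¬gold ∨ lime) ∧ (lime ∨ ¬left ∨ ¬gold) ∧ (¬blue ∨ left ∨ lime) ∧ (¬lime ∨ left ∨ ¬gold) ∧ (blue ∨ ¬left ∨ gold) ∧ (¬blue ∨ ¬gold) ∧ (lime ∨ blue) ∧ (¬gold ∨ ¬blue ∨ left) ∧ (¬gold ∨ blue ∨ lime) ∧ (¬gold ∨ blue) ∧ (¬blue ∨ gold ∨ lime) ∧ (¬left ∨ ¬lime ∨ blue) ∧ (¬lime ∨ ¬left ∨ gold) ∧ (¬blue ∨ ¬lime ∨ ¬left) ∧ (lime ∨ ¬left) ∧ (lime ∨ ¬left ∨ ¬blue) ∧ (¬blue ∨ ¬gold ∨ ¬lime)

There are 2^4 = 16 truth assignments over (blue, gold, left, lime).
Check each against the 17 clauses (columns in the order blue, gold, left, lime):
  F F F F  ✗ fails (lime ∨ blue)
  F F F T  ✓ satisfies all
  F F T F  ✗ fails (blue ∨ ¬left ∨ gold)
  F F T T  ✗ fails (blue ∨ ¬left ∨ gold)
  F T F F  ✗ fails (left ∨ ¬gold ∨ lime)
  F T F T  ✗ fails (¬lime ∨ left ∨ ¬gold)
  F T T F  ✗ fails (lime ∨ ¬left ∨ ¬gold)
  F T T T  ✗ fails (¬gold ∨ blue)
  T F F F  ✗ fails (¬blue ∨ left ∨ lime)
  T F F T  ✓ satisfies all
  T F T F  ✗ fails (¬blue ∨ gold ∨ lime)
  T F T T  ✗ fails (¬lime ∨ ¬left ∨ gold)
  T T F F  ✗ fails (left ∨ ¬gold ∨ lime)
  T T F T  ✗ fails (¬lime ∨ left ∨ ¬gold)
  T T T F  ✗ fails (lime ∨ ¬left ∨ ¬gold)
  T T T T  ✗ fails (¬blue ∨ ¬gold)
2 of the 16 rows are models.

2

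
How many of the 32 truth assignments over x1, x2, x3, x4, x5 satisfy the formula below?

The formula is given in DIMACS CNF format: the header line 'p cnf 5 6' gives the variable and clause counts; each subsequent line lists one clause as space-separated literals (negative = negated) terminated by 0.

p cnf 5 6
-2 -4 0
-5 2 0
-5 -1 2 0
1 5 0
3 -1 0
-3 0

There are 2^5 = 32 truth assignments over (x1, x2, x3, x4, x5).
Split on x3. With x3 = True, the clauses containing x3 are satisfied and ¬x3 drops from the rest; 0 of the 2^4 = 16 assignments to the other variables satisfy what remains.
With x3 = False, by the same count on the reduced clause set, 1 assignment works.
(One model: x1=F, x2=T, x3=F, x4=F, x5=T.)
Total: 0 + 1 = 1.

1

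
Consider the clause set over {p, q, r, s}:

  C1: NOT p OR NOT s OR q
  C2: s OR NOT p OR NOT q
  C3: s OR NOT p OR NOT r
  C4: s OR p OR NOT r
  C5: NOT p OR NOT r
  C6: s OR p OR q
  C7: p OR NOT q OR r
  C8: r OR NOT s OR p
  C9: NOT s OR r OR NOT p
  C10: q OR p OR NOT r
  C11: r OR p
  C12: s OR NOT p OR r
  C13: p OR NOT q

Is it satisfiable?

Case p = false:
(r) alone gives r = true.
(s) alone gives s = true.
(q) alone gives q = true.
But (NOT q) is also a unit clause — contradiction.
That branch fails; take p = true instead.
(NOT r) alone gives r = false.
(NOT s) alone gives s = false.
But (s) is also a unit clause — contradiction.
Neither p = true nor p = false works.
No assignment satisfies every clause.

No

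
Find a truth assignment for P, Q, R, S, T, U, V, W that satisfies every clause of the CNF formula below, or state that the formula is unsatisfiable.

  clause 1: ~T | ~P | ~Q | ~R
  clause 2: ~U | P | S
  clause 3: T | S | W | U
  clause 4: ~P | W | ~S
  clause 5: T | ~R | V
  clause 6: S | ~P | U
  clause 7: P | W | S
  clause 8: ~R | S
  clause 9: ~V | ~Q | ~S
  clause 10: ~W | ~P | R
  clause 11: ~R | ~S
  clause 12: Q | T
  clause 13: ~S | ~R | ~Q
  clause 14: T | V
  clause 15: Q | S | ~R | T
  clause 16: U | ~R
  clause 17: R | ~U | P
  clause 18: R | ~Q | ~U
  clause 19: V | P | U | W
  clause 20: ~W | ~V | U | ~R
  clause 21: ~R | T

Case R = 0:
Case W = 1:
Unit clause (~P) forces P = 0.
Unit clause (~U) forces U = 0.
Case Q = 0:
Unit clause (T) forces T = 1.
Every clause is now satisfied; S, V are unconstrained.

P: 0,  Q: 0,  R: 0,  S: 1,  T: 1,  U: 0,  V: 1,  W: 1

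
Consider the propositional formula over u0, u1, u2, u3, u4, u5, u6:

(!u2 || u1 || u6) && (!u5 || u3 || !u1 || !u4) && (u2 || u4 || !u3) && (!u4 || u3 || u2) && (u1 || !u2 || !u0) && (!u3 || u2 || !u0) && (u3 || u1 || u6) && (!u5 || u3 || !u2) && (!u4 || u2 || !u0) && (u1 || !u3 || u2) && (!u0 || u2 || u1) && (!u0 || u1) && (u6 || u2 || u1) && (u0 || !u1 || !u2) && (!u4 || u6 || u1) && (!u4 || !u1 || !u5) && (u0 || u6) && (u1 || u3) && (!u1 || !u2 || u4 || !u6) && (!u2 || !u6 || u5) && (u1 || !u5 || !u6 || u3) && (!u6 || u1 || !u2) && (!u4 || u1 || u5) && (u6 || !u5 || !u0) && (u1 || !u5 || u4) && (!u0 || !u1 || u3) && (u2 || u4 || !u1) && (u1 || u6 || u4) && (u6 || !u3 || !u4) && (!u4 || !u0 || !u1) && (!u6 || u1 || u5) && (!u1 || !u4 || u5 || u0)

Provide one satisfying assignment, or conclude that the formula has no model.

Case u0 = true:
(u1) alone gives u1 = true.
(u3) alone gives u3 = true.
(u2) alone gives u2 = true.
(!u4) alone gives u4 = false.
(!u6) alone gives u6 = false.
(!u5) alone gives u5 = false.
All clauses are satisfied.

u0=true, u1=true, u2=true, u3=true, u4=false, u5=false, u6=false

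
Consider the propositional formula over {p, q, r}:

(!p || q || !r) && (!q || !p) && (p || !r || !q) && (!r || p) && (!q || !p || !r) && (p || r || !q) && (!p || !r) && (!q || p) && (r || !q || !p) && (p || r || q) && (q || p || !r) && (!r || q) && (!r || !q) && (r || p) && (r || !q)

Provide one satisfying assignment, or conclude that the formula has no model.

p ↦ true; q ↦ false; r ↦ false

Suppose q = false.
Unit clause (!r) forces r = false.
Unit clause (p) forces p = true.
This assignment satisfies each clause.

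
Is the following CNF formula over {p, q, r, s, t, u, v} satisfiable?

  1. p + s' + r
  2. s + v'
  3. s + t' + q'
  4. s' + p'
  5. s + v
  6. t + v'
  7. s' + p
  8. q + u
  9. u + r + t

Case s = 1:
From the singleton clause (p'), p = 0.
That conflicts with the unit clause (p).
That branch fails; take s = 0 instead.
From the singleton clause (v'), v = 0.
That conflicts with the unit clause (v).
Neither s = 1 nor s = 0 works.
No assignment satisfies every clause.

Unsatisfiable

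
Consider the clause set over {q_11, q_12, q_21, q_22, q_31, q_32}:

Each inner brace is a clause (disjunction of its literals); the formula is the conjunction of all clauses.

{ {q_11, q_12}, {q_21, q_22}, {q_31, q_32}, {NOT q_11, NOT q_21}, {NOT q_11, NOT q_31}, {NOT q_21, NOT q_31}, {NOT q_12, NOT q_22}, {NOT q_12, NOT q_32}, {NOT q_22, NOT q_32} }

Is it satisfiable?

Unsatisfiable

Case q_11 = true:
The clause (NOT q_21) is unit, so q_21 = false.
The clause (q_22) is unit, so q_22 = true.
The clause (NOT q_31) is unit, so q_31 = false.
The clause (q_32) is unit, so q_32 = true.
But (NOT q_32) is also a unit clause — contradiction.
That branch fails; take q_11 = false instead.
The clause (q_12) is unit, so q_12 = true.
The clause (NOT q_22) is unit, so q_22 = false.
The clause (q_21) is unit, so q_21 = true.
The clause (NOT q_31) is unit, so q_31 = false.
The clause (q_32) is unit, so q_32 = true.
But (NOT q_32) is also a unit clause — contradiction.
Either choice for q_11 ends in contradiction.
No assignment satisfies every clause.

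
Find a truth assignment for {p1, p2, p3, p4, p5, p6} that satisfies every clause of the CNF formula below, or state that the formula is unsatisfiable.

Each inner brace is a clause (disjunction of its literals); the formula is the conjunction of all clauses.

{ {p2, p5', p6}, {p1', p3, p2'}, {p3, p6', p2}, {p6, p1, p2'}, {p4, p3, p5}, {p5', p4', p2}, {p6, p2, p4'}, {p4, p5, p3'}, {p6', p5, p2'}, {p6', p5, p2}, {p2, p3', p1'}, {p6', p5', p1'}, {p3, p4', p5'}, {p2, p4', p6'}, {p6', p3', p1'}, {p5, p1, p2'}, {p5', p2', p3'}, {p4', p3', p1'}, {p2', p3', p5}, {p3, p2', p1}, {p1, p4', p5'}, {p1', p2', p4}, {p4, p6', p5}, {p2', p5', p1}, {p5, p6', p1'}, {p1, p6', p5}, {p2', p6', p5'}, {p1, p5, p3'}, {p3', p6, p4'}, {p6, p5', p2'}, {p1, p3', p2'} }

p1: 0,  p2: 0,  p3: 1,  p4: 0,  p5: 1,  p6: 1

Branch on p2: set p2 = 0.
Branch on p5: set p5 = 1.
Unit clause (p6) forces p6 = 1.
Unit clause (p3) forces p3 = 1.
Unit clause (p4') forces p4 = 0.
Unit clause (p1') forces p1 = 0.
Every clause now holds.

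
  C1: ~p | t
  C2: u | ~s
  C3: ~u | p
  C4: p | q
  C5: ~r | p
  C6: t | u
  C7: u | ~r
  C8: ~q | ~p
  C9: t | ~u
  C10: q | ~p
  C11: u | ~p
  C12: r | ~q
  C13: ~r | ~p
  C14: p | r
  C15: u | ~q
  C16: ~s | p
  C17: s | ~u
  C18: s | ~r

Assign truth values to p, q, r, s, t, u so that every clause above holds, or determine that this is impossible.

UNSATISFIABLE

Case p = 0:
Unit clause (~u) forces u = 0.
Unit clause (~s) forces s = 0.
Unit clause (q) forces q = 1.
But (~q) is also a unit clause — contradiction.
So p must be the other value — set p = 1.
Unit clause (t) forces t = 1.
Unit clause (~q) forces q = 0.
But (q) is also a unit clause — contradiction.
Neither p = 1 nor p = 0 works.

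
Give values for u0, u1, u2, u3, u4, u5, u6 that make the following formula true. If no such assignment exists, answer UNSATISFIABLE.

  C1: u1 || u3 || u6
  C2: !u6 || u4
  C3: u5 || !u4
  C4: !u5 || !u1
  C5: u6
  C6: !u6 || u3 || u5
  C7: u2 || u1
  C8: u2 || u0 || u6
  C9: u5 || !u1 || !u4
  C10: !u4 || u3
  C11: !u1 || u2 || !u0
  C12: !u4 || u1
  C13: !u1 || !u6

(u6) alone gives u6 = true.
(u4) alone gives u4 = true.
(u5) alone gives u5 = true.
(!u1) alone gives u1 = false.
That conflicts with the unit clause (u1).

UNSATISFIABLE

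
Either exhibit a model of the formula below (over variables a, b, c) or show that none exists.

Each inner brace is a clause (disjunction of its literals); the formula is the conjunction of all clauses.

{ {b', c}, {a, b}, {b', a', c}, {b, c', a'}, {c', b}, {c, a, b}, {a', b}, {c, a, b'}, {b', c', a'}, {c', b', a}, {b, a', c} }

UNSATISFIABLE

Try b = 0.
Unit clause (a) forces a = 1.
But (a') is also a unit clause — contradiction.
Backtrack on b: now try b = 1.
Unit clause (c) forces c = 1.
Unit clause (a') forces a = 0.
But (a) is also a unit clause — contradiction.
Neither b = 1 nor b = 0 works.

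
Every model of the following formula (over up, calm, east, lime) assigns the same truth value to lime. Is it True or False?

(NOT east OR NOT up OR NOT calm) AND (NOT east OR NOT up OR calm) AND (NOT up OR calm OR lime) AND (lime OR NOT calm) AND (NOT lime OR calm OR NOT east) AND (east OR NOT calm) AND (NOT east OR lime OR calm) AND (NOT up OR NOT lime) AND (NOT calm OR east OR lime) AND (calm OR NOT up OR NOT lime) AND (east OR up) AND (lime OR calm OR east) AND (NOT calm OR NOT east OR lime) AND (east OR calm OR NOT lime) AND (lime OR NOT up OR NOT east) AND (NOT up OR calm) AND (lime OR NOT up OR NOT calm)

True

Suppose lime = false.
Unit clause (NOT calm) forces calm = false.
Unit clause (NOT up) forces up = false.
Unit clause (NOT east) forces east = false.
That conflicts with the unit clause (east).
So every satisfying assignment has lime = True.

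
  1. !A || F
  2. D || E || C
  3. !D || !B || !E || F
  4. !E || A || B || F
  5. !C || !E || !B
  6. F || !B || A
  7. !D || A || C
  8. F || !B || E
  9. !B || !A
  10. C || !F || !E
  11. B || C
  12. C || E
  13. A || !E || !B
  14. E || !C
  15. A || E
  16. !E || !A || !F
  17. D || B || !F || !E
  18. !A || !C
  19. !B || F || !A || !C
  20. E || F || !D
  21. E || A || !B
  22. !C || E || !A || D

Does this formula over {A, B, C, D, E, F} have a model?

Yes

Try A = false.
The clause (E) is unit, so E = true.
The clause (!B) is unit, so B = false.
The clause (F) is unit, so F = true.
The clause (C) is unit, so C = true.
The clause (D) is unit, so D = true.
This assignment satisfies each clause.
A satisfying assignment: A=false; B=false; C=true; D=true; E=true; F=true.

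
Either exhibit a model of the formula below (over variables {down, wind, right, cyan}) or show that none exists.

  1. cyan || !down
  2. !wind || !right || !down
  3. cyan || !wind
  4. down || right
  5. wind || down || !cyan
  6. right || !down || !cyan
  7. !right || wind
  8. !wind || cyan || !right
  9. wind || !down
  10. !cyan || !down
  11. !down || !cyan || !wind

down: false, wind: true, right: true, cyan: true

Branch on cyan: set cyan = true.
Unit clause (!down) forces down = false.
Unit clause (right) forces right = true.
Unit clause (wind) forces wind = true.
All clauses are satisfied.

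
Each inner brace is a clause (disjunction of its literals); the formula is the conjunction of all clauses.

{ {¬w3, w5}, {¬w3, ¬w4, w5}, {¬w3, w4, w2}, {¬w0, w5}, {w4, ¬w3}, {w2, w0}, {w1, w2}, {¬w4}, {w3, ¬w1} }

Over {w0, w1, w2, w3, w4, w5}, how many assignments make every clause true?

There are 2^6 = 64 truth assignments over (w0, w1, w2, w3, w4, w5).
Split on w3. With w3 = True, the clauses containing w3 are satisfied and ¬w3 drops from the rest; 0 of the 2^5 = 32 assignments to the other variables satisfy what remains.
With w3 = False, by the same count on the reduced clause set, 3 assignments work.
Total: 0 + 3 = 3.

3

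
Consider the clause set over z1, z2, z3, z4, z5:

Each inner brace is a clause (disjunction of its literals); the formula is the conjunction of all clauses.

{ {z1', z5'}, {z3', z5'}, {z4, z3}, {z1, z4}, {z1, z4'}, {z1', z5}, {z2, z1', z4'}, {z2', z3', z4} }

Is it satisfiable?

Suppose z1 = 0.
The clause (z4) is unit, so z4 = 1.
Now (z4') is unsatisfied and unit — conflict.
Backtrack on z1: now try z1 = 1.
The clause (z5') is unit, so z5 = 0.
Now (z5) is unsatisfied and unit — conflict.
Both values of z1 lead to a conflict.
No assignment satisfies every clause.

Unsatisfiable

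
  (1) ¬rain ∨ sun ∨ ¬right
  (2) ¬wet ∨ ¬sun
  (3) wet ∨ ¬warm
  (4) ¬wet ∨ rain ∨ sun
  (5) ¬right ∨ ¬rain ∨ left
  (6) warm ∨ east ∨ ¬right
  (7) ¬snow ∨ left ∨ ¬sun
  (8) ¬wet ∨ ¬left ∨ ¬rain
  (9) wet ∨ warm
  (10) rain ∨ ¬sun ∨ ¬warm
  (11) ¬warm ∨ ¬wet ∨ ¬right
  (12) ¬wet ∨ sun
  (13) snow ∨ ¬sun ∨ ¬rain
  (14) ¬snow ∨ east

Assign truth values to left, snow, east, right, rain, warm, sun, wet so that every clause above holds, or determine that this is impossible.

Branch on wet: set wet = False.
From the singleton clause (¬warm), warm = False.
But (warm) is also a unit clause — contradiction.
So wet must be the other value — set wet = True.
From the singleton clause (¬sun), sun = False.
But (sun) is also a unit clause — contradiction.
Both values of wet lead to a conflict.

UNSATISFIABLE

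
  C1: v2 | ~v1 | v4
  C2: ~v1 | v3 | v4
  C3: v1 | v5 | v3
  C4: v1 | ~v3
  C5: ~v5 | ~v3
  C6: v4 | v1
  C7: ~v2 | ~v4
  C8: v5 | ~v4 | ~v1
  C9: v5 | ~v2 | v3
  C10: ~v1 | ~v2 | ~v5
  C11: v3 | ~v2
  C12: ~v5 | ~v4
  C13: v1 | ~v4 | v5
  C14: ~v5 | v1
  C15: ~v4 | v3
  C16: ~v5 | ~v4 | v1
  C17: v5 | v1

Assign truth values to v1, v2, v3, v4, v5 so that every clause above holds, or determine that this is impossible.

Branch on v1: set v1 = 1.
Branch on v2: set v2 = 1.
Unit clause (~v4) forces v4 = 0.
Unit clause (v3) forces v3 = 1.
Unit clause (~v5) forces v5 = 0.
All clauses are satisfied.

v1=1; v2=1; v3=1; v4=0; v5=0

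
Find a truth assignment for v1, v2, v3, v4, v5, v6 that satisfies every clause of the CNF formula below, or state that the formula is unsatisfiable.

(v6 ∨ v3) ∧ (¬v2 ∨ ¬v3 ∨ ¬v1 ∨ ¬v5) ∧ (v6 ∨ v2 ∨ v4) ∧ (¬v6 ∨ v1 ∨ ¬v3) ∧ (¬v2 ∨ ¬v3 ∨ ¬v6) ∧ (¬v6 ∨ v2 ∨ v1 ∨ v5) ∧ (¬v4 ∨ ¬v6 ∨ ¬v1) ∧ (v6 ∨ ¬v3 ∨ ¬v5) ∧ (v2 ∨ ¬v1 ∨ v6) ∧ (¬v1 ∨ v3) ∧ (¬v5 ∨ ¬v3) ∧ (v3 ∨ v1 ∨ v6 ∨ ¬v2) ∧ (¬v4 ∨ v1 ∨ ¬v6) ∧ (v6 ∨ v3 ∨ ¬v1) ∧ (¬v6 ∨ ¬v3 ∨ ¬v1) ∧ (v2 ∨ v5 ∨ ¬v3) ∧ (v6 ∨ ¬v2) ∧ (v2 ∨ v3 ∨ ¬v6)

Try v6 = True.
Try v1 = False.
(¬v3) alone gives v3 = False.
(¬v4) alone gives v4 = False.
(v2) alone gives v2 = True.
No clause remains; v5 is free.

v1: False; v2: True; v3: False; v4: False; v5: True; v6: True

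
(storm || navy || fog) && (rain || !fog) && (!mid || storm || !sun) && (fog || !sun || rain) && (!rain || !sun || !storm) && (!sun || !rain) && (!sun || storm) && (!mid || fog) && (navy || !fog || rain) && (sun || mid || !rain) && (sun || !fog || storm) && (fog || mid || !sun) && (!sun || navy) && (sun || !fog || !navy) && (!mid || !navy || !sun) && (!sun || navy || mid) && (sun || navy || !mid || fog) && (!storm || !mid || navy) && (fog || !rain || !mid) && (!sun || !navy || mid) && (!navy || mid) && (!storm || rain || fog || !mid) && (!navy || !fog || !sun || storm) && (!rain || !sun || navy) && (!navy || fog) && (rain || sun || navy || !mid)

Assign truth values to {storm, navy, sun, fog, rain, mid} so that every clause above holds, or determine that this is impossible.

Suppose rain = false.
Unit clause (!fog) forces fog = false.
Unit clause (!sun) forces sun = false.
Unit clause (!mid) forces mid = false.
Unit clause (!navy) forces navy = false.
Unit clause (storm) forces storm = true.
All clauses are satisfied.

storm=true, navy=false, sun=false, fog=false, rain=false, mid=false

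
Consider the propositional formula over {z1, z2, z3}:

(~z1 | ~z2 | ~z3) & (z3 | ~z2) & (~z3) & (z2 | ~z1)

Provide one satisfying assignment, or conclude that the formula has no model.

(~z3) alone gives z3 = 0.
(~z2) alone gives z2 = 0.
(~z1) alone gives z1 = 0.
Every clause now holds.

z1: 0; z2: 0; z3: 0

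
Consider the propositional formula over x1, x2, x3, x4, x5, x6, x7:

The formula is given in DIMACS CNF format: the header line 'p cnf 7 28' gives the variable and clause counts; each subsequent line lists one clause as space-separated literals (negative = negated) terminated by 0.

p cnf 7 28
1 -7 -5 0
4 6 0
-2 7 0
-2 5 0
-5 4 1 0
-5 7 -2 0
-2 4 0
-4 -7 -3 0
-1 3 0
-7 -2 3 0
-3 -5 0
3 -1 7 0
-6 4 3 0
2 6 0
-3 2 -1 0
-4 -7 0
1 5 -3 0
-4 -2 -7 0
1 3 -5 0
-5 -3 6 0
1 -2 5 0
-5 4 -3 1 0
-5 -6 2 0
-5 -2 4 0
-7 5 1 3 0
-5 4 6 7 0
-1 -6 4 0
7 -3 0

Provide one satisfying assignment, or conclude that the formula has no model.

Suppose x4 = True.
The clause (¬x7) is unit, so x7 = False.
The clause (¬x2) is unit, so x2 = False.
The clause (x6) is unit, so x6 = True.
The clause (¬x5) is unit, so x5 = False.
The clause (¬x3) is unit, so x3 = False.
The clause (¬x1) is unit, so x1 = False.
Every clause now holds.

x1: False,  x2: False,  x3: False,  x4: True,  x5: False,  x6: True,  x7: False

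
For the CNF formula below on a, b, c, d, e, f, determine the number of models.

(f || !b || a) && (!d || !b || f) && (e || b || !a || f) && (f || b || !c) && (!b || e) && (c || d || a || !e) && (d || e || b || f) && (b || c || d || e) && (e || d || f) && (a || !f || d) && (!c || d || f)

22

There are 2^6 = 64 truth assignments over (a, b, c, d, e, f).
Split on b. With b = true, the clauses containing b are satisfied and !b drops from the rest; 7 of the 2^5 = 32 assignments to the other variables satisfy what remains.
With b = false, by the same count on the reduced clause set, 15 assignments work.
Total: 7 + 15 = 22.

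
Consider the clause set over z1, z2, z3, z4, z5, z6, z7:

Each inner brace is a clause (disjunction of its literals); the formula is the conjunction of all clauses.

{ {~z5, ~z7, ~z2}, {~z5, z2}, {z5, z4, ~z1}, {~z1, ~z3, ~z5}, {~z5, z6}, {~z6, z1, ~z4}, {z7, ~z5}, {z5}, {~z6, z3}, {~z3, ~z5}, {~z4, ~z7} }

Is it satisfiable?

Unsatisfiable

From the singleton clause (z5), z5 = 1.
From the singleton clause (z2), z2 = 1.
From the singleton clause (~z7), z7 = 0.
Now (z7) is unsatisfied and unit — conflict.
No assignment satisfies every clause.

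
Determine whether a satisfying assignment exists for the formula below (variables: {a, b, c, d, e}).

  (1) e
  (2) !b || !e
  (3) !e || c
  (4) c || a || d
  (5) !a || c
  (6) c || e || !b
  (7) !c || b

No

The clause (e) is unit, so e = true.
The clause (!b) is unit, so b = false.
The clause (c) is unit, so c = true.
Now (!c) is unsatisfied and unit — conflict.
No assignment satisfies every clause.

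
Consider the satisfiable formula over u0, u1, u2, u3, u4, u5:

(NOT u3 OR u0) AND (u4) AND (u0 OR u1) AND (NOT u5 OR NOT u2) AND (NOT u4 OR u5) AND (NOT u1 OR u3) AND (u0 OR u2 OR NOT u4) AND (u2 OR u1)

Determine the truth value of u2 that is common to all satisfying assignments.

Suppose u2 = true.
The clause (u4) is unit, so u4 = true.
The clause (NOT u5) is unit, so u5 = false.
Now (u5) is unsatisfied and unit — conflict.
So every satisfying assignment has u2 = False.

False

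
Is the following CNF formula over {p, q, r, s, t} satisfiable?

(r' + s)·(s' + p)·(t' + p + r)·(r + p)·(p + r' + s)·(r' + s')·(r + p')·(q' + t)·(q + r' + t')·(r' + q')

Unsatisfiable

Suppose r = 0.
The clause (p) is unit, so p = 1.
But (p') is also a unit clause — contradiction.
Undo r and try r = 1.
The clause (s) is unit, so s = 1.
But (s') is also a unit clause — contradiction.
Either choice for r ends in contradiction.
No assignment satisfies every clause.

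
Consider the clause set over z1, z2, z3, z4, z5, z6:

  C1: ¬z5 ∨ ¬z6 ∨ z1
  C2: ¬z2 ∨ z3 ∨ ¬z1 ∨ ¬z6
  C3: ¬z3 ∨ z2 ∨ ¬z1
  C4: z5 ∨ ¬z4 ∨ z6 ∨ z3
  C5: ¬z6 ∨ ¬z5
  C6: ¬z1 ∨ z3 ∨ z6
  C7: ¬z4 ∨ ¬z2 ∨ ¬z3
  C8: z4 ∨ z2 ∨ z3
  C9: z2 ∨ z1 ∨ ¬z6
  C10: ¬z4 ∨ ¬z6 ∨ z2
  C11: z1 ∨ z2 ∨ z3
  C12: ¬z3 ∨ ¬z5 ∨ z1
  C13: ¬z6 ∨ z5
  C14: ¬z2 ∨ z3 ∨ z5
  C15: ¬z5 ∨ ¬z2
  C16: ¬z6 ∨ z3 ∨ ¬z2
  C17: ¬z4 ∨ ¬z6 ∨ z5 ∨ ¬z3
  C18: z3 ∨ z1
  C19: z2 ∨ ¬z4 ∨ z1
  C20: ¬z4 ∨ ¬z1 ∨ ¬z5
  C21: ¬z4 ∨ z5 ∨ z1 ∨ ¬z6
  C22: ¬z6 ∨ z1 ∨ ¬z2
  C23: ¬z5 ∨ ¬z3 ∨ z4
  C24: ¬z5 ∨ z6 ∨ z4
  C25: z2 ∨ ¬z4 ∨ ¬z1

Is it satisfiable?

Yes

Branch on z6: set z6 = False.
Branch on z1: set z1 = False.
Unit clause (z3) forces z3 = True.
Unit clause (¬z5) forces z5 = False.
Branch on z4: set z4 = False.
No clause remains; z2 is free.
A satisfying assignment: z1 ↦ False,  z2 ↦ True,  z3 ↦ True,  z4 ↦ False,  z5 ↦ False,  z6 ↦ False.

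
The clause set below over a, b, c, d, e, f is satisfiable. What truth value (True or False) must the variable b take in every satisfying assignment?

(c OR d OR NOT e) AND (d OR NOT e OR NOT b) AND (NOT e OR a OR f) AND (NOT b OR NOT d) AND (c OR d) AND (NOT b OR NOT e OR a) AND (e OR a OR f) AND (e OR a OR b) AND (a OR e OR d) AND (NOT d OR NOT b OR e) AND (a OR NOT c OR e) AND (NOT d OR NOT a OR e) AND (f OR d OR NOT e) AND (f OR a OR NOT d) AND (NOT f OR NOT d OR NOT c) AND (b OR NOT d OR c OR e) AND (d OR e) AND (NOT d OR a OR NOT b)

Suppose b = true.
(NOT d) alone gives d = false.
(NOT e) alone gives e = false.
But (e) is also a unit clause — contradiction.
So every satisfying assignment has b = False.

False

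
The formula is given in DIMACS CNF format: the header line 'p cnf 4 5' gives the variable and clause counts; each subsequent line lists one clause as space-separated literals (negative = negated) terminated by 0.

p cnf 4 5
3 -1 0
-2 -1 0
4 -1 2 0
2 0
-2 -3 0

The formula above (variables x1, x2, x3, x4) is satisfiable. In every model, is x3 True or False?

False

Suppose x3 = True.
(x2) alone gives x2 = True.
Now (¬x2) is unsatisfied and unit — conflict.
So every satisfying assignment has x3 = False.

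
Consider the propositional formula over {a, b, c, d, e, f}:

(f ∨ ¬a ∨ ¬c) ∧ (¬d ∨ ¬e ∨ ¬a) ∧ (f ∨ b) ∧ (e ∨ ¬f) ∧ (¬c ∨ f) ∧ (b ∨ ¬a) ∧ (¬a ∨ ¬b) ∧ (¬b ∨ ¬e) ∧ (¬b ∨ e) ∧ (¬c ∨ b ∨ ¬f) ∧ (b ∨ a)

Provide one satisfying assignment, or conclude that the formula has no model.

UNSATISFIABLE

Case f = True:
The clause (e) is unit, so e = True.
The clause (¬b) is unit, so b = False.
The clause (¬a) is unit, so a = False.
Now (a) is unsatisfied and unit — conflict.
That branch fails; take f = False instead.
The clause (b) is unit, so b = True.
The clause (¬c) is unit, so c = False.
The clause (¬a) is unit, so a = False.
The clause (¬e) is unit, so e = False.
Now (e) is unsatisfied and unit — conflict.
Either choice for f ends in contradiction.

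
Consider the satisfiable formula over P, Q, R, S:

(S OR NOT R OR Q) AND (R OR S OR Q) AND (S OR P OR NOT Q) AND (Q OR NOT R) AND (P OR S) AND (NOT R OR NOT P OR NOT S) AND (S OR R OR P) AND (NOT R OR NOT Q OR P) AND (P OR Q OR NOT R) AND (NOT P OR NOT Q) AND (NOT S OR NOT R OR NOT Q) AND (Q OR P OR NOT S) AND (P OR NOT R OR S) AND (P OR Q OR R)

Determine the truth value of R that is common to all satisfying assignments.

False

Suppose R = true.
Unit clause (Q) forces Q = true.
Unit clause (P) forces P = true.
Now (NOT P) is unsatisfied and unit — conflict.
So every satisfying assignment has R = False.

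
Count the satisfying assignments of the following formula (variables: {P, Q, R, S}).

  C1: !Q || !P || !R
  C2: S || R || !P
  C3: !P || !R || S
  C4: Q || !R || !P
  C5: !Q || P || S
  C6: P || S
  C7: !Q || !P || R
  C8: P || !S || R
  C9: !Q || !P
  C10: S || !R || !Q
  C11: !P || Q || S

3

There are 2^4 = 16 truth assignments over (P, Q, R, S).
Split on P. With P = true, the clauses containing P are satisfied and !P drops from the rest; 1 of the 2^3 = 8 assignments to the other variables satisfy what remains.
With P = false, by the same count on the reduced clause set, 2 assignments work.
(One model: P=F, Q=F, R=T, S=T.)
Total: 1 + 2 = 3.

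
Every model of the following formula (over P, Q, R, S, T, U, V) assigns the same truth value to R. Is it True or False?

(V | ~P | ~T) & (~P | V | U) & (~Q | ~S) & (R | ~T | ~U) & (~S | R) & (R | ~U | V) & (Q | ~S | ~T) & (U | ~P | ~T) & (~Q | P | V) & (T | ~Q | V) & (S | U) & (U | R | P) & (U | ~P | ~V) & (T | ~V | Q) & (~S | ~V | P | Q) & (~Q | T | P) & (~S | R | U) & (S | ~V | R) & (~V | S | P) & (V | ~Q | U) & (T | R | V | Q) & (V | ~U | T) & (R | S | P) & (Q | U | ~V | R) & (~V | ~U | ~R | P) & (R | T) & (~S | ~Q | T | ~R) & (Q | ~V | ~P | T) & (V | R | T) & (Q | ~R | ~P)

Suppose R = 0.
(~S) alone gives S = 0.
(U) alone gives U = 1.
(~T) alone gives T = 0.
That conflicts with the unit clause (T).
So every satisfying assignment has R = True.

True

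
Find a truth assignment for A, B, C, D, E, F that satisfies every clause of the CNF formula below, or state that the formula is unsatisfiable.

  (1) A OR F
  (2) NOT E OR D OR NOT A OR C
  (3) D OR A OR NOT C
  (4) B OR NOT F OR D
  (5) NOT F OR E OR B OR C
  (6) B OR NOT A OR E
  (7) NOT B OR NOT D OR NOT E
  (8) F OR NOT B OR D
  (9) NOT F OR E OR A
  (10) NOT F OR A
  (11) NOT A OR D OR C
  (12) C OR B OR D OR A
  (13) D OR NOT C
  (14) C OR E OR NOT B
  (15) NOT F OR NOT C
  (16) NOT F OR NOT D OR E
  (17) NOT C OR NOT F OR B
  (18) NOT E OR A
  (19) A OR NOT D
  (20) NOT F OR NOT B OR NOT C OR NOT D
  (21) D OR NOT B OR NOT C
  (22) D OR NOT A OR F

A=true; B=false; C=false; D=true; E=true; F=false

Try A = true.
Try B = false.
(E) alone gives E = true.
Try D = true.
Try F = false.
No clause remains; C is free.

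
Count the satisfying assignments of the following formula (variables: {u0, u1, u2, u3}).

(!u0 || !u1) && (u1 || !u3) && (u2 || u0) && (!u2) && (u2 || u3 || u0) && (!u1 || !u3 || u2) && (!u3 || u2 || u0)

1

There are 2^4 = 16 truth assignments over (u0, u1, u2, u3).
Check each against the 7 clauses (columns in the order u0, u1, u2, u3):
  F F F F  ✗ fails (u2 || u0)
  F F F T  ✗ fails (u1 || !u3)
  F F T F  ✗ fails (!u2)
  F F T T  ✗ fails (u1 || !u3)
  F T F F  ✗ fails (u2 || u0)
  F T F T  ✗ fails (u2 || u0)
  F T T F  ✗ fails (!u2)
  F T T T  ✗ fails (!u2)
  T F F F  ✓ satisfies all
  T F F T  ✗ fails (u1 || !u3)
  T F T F  ✗ fails (!u2)
  T F T T  ✗ fails (u1 || !u3)
  T T F F  ✗ fails (!u0 || !u1)
  T T F T  ✗ fails (!u0 || !u1)
  T T T F  ✗ fails (!u0 || !u1)
  T T T T  ✗ fails (!u0 || !u1)
1 of the 16 rows is a model.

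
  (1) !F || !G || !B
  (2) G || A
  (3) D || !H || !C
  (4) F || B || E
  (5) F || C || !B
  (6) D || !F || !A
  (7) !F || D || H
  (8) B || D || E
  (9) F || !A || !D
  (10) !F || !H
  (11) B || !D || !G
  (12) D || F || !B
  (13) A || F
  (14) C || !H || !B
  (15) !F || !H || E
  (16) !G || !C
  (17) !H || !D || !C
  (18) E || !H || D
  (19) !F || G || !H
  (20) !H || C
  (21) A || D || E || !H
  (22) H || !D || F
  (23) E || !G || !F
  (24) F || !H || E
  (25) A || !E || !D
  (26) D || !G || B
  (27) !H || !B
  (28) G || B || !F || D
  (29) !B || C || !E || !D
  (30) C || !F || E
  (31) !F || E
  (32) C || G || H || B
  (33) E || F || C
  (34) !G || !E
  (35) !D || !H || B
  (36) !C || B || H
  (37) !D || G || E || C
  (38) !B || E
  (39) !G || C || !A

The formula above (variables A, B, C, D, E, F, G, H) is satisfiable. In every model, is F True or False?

True

Suppose F = false.
The clause (A) is unit, so A = true.
The clause (!D) is unit, so D = false.
The clause (!B) is unit, so B = false.
The clause (E) is unit, so E = true.
The clause (!G) is unit, so G = false.
Try H = false.
The clause (C) is unit, so C = true.
That conflicts with the unit clause (!C).
Undo H and try H = true.
The clause (!C) is unit, so C = false.
That conflicts with the unit clause (C).
Either choice for H ends in contradiction.
So every satisfying assignment has F = True.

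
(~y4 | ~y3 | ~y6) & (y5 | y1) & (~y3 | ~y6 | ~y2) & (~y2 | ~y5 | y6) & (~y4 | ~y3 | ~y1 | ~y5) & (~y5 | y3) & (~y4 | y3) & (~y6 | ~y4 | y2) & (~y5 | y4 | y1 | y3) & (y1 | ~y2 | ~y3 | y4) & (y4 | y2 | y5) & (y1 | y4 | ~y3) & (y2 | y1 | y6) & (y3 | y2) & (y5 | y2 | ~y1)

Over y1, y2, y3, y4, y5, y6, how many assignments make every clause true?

6

There are 2^6 = 64 truth assignments over (y1, y2, y3, y4, y5, y6).
Split on y6. With y6 = 1, the clauses containing y6 are satisfied and ~y6 drops from the rest; 2 of the 2^5 = 32 assignments to the other variables satisfy what remains.
With y6 = 0, by the same count on the reduced clause set, 4 assignments work.
Total: 2 + 4 = 6.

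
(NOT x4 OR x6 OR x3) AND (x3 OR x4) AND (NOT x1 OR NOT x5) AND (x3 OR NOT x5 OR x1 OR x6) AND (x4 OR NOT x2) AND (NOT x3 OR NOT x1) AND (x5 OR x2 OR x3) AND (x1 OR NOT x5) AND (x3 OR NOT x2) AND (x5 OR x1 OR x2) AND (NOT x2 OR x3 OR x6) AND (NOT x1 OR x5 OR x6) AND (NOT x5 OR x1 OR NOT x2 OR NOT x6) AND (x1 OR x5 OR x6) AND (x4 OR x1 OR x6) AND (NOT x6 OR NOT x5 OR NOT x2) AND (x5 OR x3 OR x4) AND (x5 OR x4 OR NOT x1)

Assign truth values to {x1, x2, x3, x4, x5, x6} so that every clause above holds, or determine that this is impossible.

x1 ↦ false; x2 ↦ true; x3 ↦ true; x4 ↦ true; x5 ↦ false; x6 ↦ true

Try x3 = true.
From the singleton clause (NOT x1), x1 = false.
From the singleton clause (NOT x5), x5 = false.
From the singleton clause (x2), x2 = true.
From the singleton clause (x4), x4 = true.
From the singleton clause (x6), x6 = true.
This assignment satisfies each clause.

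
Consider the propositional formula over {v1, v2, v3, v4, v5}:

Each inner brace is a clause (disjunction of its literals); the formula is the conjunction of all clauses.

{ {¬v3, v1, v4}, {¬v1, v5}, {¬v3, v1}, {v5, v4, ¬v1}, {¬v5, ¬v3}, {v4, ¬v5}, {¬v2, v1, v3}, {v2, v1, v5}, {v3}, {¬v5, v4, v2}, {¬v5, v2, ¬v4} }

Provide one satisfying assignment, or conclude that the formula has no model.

(v3) alone gives v3 = True.
(v1) alone gives v1 = True.
(v5) alone gives v5 = True.
That conflicts with the unit clause (¬v5).

UNSATISFIABLE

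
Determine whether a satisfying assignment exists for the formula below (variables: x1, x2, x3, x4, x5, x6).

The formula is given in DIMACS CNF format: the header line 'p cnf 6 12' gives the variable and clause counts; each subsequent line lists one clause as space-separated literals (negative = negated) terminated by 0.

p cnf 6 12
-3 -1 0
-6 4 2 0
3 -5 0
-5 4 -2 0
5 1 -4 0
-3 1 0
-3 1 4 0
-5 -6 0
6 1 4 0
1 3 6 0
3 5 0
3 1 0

Unsatisfiable

Case x3 = False:
(¬x5) alone gives x5 = False.
But (x5) is also a unit clause — contradiction.
So x3 must be the other value — set x3 = True.
(¬x1) alone gives x1 = False.
But (x1) is also a unit clause — contradiction.
Neither x3 = True nor x3 = False works.
No assignment satisfies every clause.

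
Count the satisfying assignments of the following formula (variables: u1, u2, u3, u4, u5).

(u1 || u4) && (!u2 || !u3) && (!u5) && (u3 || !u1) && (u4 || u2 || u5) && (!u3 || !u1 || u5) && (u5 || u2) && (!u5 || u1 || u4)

1

There are 2^5 = 32 truth assignments over (u1, u2, u3, u4, u5).
Split on u4. With u4 = true, the clauses containing u4 are satisfied and !u4 drops from the rest; 1 of the 2^4 = 16 assignments to the other variables satisfy what remains.
With u4 = false, by the same count on the reduced clause set, 0 assignments work.
Total: 1 + 0 = 1.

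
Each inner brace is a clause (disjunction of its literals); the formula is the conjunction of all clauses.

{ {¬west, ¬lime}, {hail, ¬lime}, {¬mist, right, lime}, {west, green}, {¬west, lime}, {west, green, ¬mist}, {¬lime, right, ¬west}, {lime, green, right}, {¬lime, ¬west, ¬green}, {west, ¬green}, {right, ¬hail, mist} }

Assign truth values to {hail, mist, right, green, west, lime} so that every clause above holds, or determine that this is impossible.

UNSATISFIABLE

Branch on west: set west = False.
Unit clause (green) forces green = True.
But (¬green) is also a unit clause — contradiction.
So west must be the other value — set west = True.
Unit clause (¬lime) forces lime = False.
But (lime) is also a unit clause — contradiction.
Neither west = True nor west = False works.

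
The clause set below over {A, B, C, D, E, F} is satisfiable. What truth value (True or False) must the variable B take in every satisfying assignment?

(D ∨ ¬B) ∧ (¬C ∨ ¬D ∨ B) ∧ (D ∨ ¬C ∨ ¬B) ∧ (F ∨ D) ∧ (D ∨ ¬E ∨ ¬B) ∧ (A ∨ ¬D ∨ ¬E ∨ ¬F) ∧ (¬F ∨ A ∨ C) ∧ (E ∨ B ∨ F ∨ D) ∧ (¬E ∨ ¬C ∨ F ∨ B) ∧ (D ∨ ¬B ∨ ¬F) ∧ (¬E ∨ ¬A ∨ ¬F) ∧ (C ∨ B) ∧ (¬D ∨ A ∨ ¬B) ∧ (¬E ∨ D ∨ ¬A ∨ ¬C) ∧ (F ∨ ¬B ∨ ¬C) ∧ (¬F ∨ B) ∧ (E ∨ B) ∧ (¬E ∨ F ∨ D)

Suppose B = False.
From the singleton clause (C), C = True.
From the singleton clause (¬D), D = False.
From the singleton clause (F), F = True.
Now (¬F) is unsatisfied and unit — conflict.
So every satisfying assignment has B = True.

True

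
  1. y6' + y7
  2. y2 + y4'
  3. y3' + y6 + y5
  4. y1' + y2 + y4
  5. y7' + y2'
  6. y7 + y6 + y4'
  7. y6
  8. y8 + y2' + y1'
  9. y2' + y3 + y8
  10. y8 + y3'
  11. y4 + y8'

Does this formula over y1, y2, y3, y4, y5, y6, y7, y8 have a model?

Yes, satisfiable

The clause (y6) is unit, so y6 = 1.
The clause (y7) is unit, so y7 = 1.
The clause (y2') is unit, so y2 = 0.
The clause (y4') is unit, so y4 = 0.
The clause (y1') is unit, so y1 = 0.
The clause (y8') is unit, so y8 = 0.
The clause (y3') is unit, so y3 = 0.
All clauses hold; y5 can take either value.
A satisfying assignment: y1: 0, y2: 0, y3: 0, y4: 0, y5: 1, y6: 1, y7: 1, y8: 0.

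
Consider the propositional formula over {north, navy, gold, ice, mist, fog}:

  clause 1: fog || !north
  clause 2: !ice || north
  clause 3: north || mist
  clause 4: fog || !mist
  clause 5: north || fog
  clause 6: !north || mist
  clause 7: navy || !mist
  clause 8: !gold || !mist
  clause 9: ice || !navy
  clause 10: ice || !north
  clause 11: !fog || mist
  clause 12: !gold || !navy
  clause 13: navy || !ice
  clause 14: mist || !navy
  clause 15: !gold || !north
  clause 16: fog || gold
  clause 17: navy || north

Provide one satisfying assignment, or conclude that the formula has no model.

north: true; navy: true; gold: false; ice: true; mist: true; fog: true

Branch on fog: set fog = true.
From the singleton clause (mist), mist = true.
From the singleton clause (navy), navy = true.
From the singleton clause (!gold), gold = false.
From the singleton clause (ice), ice = true.
From the singleton clause (north), north = true.
This assignment satisfies each clause.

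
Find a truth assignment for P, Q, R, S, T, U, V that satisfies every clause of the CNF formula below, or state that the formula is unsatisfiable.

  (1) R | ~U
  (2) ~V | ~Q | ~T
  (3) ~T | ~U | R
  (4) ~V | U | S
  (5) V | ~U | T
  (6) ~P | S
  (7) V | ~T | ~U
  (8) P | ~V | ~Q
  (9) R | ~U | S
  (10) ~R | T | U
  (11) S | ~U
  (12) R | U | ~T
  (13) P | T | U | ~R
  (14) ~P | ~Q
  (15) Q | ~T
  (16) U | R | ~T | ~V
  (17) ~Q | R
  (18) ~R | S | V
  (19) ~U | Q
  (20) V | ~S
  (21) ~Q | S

Branch on R: set R = 0.
From the singleton clause (~U), U = 0.
From the singleton clause (~T), T = 0.
From the singleton clause (~Q), Q = 0.
Branch on V: set V = 0.
From the singleton clause (~S), S = 0.
From the singleton clause (~P), P = 0.
Every clause now holds.

P: 0; Q: 0; R: 0; S: 0; T: 0; U: 0; V: 0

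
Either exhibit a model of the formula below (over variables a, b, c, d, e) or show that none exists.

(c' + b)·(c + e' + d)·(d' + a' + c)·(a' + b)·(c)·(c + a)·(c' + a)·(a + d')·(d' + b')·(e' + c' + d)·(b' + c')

(c) alone gives c = 1.
(b) alone gives b = 1.
That conflicts with the unit clause (b').

UNSATISFIABLE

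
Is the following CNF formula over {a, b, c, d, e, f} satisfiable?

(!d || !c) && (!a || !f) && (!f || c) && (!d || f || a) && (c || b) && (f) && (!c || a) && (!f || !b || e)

Unsatisfiable

From the singleton clause (f), f = true.
From the singleton clause (!a), a = false.
From the singleton clause (c), c = true.
That conflicts with the unit clause (!c).
No assignment satisfies every clause.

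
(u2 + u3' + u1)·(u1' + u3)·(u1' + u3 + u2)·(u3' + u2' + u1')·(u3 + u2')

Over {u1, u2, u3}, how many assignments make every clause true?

There are 2^3 = 8 truth assignments over (u1, u2, u3).
Split on u3. With u3 = 1, the clauses containing u3 are satisfied and u3' drops from the rest; 2 of the 2^2 = 4 assignments to the other variables satisfy what remains.
With u3 = 0, by the same count on the reduced clause set, 1 assignment works.
(One model: u1=F, u2=F, u3=F.)
Total: 2 + 1 = 3.

3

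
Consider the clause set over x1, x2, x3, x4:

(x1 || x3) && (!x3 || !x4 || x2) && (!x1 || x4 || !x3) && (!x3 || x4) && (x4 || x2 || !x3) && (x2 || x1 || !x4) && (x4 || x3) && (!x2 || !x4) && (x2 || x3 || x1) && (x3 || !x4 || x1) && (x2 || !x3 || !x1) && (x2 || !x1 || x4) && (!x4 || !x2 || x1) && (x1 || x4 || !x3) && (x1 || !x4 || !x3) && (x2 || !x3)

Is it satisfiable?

Satisfiable

Branch on x1: set x1 = true.
Branch on x4: set x4 = true.
(!x2) alone gives x2 = false.
(!x3) alone gives x3 = false.
This assignment satisfies each clause.
A satisfying assignment: x1=true,  x2=false,  x3=false,  x4=true.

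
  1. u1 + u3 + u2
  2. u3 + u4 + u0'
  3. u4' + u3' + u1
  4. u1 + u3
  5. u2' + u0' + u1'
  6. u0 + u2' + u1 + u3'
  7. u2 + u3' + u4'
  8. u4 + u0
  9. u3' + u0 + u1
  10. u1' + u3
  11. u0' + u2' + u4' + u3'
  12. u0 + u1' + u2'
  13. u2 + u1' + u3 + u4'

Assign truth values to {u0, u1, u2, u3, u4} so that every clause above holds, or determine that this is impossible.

Branch on u1: set u1 = 1.
From the singleton clause (u3), u3 = 1.
Branch on u2: set u2 = 0.
From the singleton clause (u4'), u4 = 0.
From the singleton clause (u0), u0 = 1.
Every clause now holds.

u0 ↦ 1; u1 ↦ 1; u2 ↦ 0; u3 ↦ 1; u4 ↦ 0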